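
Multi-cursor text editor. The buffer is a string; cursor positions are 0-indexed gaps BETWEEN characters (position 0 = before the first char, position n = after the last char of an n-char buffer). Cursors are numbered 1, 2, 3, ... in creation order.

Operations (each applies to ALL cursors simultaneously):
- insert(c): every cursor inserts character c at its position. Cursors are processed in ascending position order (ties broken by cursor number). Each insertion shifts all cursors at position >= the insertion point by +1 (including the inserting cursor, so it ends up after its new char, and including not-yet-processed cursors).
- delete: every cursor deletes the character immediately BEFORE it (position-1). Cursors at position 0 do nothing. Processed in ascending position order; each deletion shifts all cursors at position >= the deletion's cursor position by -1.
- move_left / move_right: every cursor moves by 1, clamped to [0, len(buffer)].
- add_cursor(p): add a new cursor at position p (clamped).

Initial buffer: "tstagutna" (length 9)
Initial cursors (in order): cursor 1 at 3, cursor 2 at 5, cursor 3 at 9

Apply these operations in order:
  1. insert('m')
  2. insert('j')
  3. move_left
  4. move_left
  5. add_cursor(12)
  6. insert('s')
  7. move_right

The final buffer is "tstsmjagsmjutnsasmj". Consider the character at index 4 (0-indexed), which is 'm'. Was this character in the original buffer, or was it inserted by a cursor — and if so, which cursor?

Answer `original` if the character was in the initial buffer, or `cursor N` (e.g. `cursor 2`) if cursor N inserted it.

Answer: cursor 1

Derivation:
After op 1 (insert('m')): buffer="tstmagmutnam" (len 12), cursors c1@4 c2@7 c3@12, authorship ...1..2....3
After op 2 (insert('j')): buffer="tstmjagmjutnamj" (len 15), cursors c1@5 c2@9 c3@15, authorship ...11..22....33
After op 3 (move_left): buffer="tstmjagmjutnamj" (len 15), cursors c1@4 c2@8 c3@14, authorship ...11..22....33
After op 4 (move_left): buffer="tstmjagmjutnamj" (len 15), cursors c1@3 c2@7 c3@13, authorship ...11..22....33
After op 5 (add_cursor(12)): buffer="tstmjagmjutnamj" (len 15), cursors c1@3 c2@7 c4@12 c3@13, authorship ...11..22....33
After op 6 (insert('s')): buffer="tstsmjagsmjutnsasmj" (len 19), cursors c1@4 c2@9 c4@15 c3@17, authorship ...111..222...4.333
After op 7 (move_right): buffer="tstsmjagsmjutnsasmj" (len 19), cursors c1@5 c2@10 c4@16 c3@18, authorship ...111..222...4.333
Authorship (.=original, N=cursor N): . . . 1 1 1 . . 2 2 2 . . . 4 . 3 3 3
Index 4: author = 1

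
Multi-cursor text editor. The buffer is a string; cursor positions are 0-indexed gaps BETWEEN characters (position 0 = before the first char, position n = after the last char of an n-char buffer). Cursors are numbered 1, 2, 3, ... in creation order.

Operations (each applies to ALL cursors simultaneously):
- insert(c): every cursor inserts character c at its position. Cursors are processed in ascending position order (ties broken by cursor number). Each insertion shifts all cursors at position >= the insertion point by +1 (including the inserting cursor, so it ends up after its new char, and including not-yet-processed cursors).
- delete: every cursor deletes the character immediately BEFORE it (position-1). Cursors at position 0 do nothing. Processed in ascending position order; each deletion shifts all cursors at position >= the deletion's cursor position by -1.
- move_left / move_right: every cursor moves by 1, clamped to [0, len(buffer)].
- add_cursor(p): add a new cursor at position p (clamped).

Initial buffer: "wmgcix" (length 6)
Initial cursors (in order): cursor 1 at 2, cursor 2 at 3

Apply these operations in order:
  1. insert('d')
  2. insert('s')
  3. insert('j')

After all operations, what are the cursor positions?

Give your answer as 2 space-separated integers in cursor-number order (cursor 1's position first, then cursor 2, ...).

After op 1 (insert('d')): buffer="wmdgdcix" (len 8), cursors c1@3 c2@5, authorship ..1.2...
After op 2 (insert('s')): buffer="wmdsgdscix" (len 10), cursors c1@4 c2@7, authorship ..11.22...
After op 3 (insert('j')): buffer="wmdsjgdsjcix" (len 12), cursors c1@5 c2@9, authorship ..111.222...

Answer: 5 9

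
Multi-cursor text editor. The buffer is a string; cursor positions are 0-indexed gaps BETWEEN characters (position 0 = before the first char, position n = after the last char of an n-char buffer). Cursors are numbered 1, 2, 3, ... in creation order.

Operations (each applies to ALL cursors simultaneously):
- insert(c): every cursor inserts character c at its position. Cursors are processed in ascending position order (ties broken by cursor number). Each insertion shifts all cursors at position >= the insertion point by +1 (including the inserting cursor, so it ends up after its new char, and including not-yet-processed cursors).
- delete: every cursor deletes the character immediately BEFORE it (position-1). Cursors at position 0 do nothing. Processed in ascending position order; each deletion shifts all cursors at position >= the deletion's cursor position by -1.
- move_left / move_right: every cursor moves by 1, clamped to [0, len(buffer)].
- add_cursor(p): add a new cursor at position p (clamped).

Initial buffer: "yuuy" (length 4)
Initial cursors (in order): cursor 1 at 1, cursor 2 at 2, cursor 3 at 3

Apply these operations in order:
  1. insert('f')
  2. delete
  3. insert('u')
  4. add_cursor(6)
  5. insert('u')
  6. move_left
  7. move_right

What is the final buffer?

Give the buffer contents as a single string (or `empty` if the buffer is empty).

After op 1 (insert('f')): buffer="yfufufy" (len 7), cursors c1@2 c2@4 c3@6, authorship .1.2.3.
After op 2 (delete): buffer="yuuy" (len 4), cursors c1@1 c2@2 c3@3, authorship ....
After op 3 (insert('u')): buffer="yuuuuuy" (len 7), cursors c1@2 c2@4 c3@6, authorship .1.2.3.
After op 4 (add_cursor(6)): buffer="yuuuuuy" (len 7), cursors c1@2 c2@4 c3@6 c4@6, authorship .1.2.3.
After op 5 (insert('u')): buffer="yuuuuuuuuuy" (len 11), cursors c1@3 c2@6 c3@10 c4@10, authorship .11.22.334.
After op 6 (move_left): buffer="yuuuuuuuuuy" (len 11), cursors c1@2 c2@5 c3@9 c4@9, authorship .11.22.334.
After op 7 (move_right): buffer="yuuuuuuuuuy" (len 11), cursors c1@3 c2@6 c3@10 c4@10, authorship .11.22.334.

Answer: yuuuuuuuuuy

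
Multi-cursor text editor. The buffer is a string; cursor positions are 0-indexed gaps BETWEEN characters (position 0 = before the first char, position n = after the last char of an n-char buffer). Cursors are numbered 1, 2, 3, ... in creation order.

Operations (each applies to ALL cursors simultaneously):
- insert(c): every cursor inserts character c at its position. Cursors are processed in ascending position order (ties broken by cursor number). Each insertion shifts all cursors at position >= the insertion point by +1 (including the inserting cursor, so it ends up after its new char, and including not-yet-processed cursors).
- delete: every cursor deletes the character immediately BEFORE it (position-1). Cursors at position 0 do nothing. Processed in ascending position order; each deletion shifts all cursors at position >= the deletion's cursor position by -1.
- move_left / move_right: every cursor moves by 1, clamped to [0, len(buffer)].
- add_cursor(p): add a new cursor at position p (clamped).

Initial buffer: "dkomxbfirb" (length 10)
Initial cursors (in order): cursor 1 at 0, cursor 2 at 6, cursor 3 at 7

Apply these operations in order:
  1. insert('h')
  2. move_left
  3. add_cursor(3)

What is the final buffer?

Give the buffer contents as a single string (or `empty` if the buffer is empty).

Answer: hdkomxbhfhirb

Derivation:
After op 1 (insert('h')): buffer="hdkomxbhfhirb" (len 13), cursors c1@1 c2@8 c3@10, authorship 1......2.3...
After op 2 (move_left): buffer="hdkomxbhfhirb" (len 13), cursors c1@0 c2@7 c3@9, authorship 1......2.3...
After op 3 (add_cursor(3)): buffer="hdkomxbhfhirb" (len 13), cursors c1@0 c4@3 c2@7 c3@9, authorship 1......2.3...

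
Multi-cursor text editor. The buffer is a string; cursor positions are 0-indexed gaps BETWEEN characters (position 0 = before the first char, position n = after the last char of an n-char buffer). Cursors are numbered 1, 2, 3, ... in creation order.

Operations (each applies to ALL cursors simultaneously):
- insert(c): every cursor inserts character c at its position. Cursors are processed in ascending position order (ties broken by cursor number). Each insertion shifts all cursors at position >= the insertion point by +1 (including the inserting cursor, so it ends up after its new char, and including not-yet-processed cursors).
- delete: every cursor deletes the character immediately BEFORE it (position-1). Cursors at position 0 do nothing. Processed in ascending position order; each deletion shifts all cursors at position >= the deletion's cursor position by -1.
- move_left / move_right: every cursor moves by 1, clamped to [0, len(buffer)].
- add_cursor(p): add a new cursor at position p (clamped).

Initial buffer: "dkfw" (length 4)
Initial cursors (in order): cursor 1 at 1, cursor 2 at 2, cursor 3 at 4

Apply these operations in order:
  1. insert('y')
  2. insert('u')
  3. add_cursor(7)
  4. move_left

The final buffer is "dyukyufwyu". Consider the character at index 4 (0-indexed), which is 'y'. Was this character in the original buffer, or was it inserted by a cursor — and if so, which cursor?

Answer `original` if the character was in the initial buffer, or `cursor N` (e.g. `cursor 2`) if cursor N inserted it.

Answer: cursor 2

Derivation:
After op 1 (insert('y')): buffer="dykyfwy" (len 7), cursors c1@2 c2@4 c3@7, authorship .1.2..3
After op 2 (insert('u')): buffer="dyukyufwyu" (len 10), cursors c1@3 c2@6 c3@10, authorship .11.22..33
After op 3 (add_cursor(7)): buffer="dyukyufwyu" (len 10), cursors c1@3 c2@6 c4@7 c3@10, authorship .11.22..33
After op 4 (move_left): buffer="dyukyufwyu" (len 10), cursors c1@2 c2@5 c4@6 c3@9, authorship .11.22..33
Authorship (.=original, N=cursor N): . 1 1 . 2 2 . . 3 3
Index 4: author = 2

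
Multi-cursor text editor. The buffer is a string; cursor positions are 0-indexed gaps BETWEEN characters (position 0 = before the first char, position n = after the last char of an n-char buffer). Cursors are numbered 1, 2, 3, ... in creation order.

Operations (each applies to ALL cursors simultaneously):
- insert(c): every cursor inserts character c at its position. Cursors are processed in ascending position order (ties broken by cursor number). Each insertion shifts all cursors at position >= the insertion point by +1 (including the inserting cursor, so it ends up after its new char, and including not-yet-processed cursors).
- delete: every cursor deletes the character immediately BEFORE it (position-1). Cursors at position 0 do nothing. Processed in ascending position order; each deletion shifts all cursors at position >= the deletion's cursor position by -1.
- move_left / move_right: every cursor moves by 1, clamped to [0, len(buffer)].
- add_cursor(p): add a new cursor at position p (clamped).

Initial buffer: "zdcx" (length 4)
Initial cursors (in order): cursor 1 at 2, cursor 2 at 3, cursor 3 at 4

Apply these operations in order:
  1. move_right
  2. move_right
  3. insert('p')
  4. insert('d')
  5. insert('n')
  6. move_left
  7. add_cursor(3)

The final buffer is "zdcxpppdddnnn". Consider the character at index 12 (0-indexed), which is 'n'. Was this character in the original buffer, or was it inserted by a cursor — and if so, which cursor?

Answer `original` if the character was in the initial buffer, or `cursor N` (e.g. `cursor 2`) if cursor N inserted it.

After op 1 (move_right): buffer="zdcx" (len 4), cursors c1@3 c2@4 c3@4, authorship ....
After op 2 (move_right): buffer="zdcx" (len 4), cursors c1@4 c2@4 c3@4, authorship ....
After op 3 (insert('p')): buffer="zdcxppp" (len 7), cursors c1@7 c2@7 c3@7, authorship ....123
After op 4 (insert('d')): buffer="zdcxpppddd" (len 10), cursors c1@10 c2@10 c3@10, authorship ....123123
After op 5 (insert('n')): buffer="zdcxpppdddnnn" (len 13), cursors c1@13 c2@13 c3@13, authorship ....123123123
After op 6 (move_left): buffer="zdcxpppdddnnn" (len 13), cursors c1@12 c2@12 c3@12, authorship ....123123123
After op 7 (add_cursor(3)): buffer="zdcxpppdddnnn" (len 13), cursors c4@3 c1@12 c2@12 c3@12, authorship ....123123123
Authorship (.=original, N=cursor N): . . . . 1 2 3 1 2 3 1 2 3
Index 12: author = 3

Answer: cursor 3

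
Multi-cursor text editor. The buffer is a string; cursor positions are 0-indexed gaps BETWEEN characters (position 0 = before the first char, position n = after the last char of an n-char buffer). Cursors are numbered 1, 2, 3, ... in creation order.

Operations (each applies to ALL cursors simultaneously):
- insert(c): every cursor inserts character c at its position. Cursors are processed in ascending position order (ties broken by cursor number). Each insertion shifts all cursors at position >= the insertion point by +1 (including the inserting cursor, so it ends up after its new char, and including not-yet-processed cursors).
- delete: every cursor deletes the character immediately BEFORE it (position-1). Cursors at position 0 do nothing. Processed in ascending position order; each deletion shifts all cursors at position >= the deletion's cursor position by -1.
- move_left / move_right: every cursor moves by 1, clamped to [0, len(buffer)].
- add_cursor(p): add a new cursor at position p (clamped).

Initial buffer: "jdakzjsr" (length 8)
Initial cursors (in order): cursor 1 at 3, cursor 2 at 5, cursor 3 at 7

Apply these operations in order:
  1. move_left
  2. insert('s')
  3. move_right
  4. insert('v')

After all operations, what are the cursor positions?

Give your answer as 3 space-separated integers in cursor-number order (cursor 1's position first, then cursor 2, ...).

Answer: 5 9 13

Derivation:
After op 1 (move_left): buffer="jdakzjsr" (len 8), cursors c1@2 c2@4 c3@6, authorship ........
After op 2 (insert('s')): buffer="jdsakszjssr" (len 11), cursors c1@3 c2@6 c3@9, authorship ..1..2..3..
After op 3 (move_right): buffer="jdsakszjssr" (len 11), cursors c1@4 c2@7 c3@10, authorship ..1..2..3..
After op 4 (insert('v')): buffer="jdsavkszvjssvr" (len 14), cursors c1@5 c2@9 c3@13, authorship ..1.1.2.2.3.3.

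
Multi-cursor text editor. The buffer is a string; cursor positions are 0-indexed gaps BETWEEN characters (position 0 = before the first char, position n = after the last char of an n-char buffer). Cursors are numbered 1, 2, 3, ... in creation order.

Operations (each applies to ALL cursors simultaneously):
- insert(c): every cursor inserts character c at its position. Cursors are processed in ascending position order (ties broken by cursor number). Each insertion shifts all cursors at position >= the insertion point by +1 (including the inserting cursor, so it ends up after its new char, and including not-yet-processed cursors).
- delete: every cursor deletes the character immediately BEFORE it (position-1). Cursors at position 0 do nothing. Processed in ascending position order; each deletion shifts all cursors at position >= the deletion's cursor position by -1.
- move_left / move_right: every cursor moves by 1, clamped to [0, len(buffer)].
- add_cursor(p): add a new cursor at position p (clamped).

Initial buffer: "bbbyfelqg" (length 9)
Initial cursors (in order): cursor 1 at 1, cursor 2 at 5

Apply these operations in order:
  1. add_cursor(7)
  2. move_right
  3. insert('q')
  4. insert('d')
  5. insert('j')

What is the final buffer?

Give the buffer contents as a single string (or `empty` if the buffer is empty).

After op 1 (add_cursor(7)): buffer="bbbyfelqg" (len 9), cursors c1@1 c2@5 c3@7, authorship .........
After op 2 (move_right): buffer="bbbyfelqg" (len 9), cursors c1@2 c2@6 c3@8, authorship .........
After op 3 (insert('q')): buffer="bbqbyfeqlqqg" (len 12), cursors c1@3 c2@8 c3@11, authorship ..1....2..3.
After op 4 (insert('d')): buffer="bbqdbyfeqdlqqdg" (len 15), cursors c1@4 c2@10 c3@14, authorship ..11....22..33.
After op 5 (insert('j')): buffer="bbqdjbyfeqdjlqqdjg" (len 18), cursors c1@5 c2@12 c3@17, authorship ..111....222..333.

Answer: bbqdjbyfeqdjlqqdjg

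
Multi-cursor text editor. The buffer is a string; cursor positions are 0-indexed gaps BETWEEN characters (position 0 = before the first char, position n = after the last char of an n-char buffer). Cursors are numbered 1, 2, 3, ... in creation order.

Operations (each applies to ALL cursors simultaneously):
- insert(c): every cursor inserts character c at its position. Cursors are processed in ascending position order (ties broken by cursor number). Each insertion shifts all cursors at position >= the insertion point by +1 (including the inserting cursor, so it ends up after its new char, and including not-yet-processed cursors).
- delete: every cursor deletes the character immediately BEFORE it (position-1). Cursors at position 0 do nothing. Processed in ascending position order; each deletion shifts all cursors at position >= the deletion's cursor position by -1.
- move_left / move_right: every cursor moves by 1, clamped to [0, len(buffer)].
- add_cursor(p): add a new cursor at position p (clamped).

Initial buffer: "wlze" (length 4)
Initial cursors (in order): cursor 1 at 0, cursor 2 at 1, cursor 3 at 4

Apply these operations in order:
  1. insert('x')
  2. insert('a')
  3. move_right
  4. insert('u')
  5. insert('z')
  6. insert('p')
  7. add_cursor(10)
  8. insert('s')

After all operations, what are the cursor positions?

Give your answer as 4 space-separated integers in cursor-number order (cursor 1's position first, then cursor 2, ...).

Answer: 7 15 23 12

Derivation:
After op 1 (insert('x')): buffer="xwxlzex" (len 7), cursors c1@1 c2@3 c3@7, authorship 1.2...3
After op 2 (insert('a')): buffer="xawxalzexa" (len 10), cursors c1@2 c2@5 c3@10, authorship 11.22...33
After op 3 (move_right): buffer="xawxalzexa" (len 10), cursors c1@3 c2@6 c3@10, authorship 11.22...33
After op 4 (insert('u')): buffer="xawuxaluzexau" (len 13), cursors c1@4 c2@8 c3@13, authorship 11.122.2..333
After op 5 (insert('z')): buffer="xawuzxaluzzexauz" (len 16), cursors c1@5 c2@10 c3@16, authorship 11.1122.22..3333
After op 6 (insert('p')): buffer="xawuzpxaluzpzexauzp" (len 19), cursors c1@6 c2@12 c3@19, authorship 11.11122.222..33333
After op 7 (add_cursor(10)): buffer="xawuzpxaluzpzexauzp" (len 19), cursors c1@6 c4@10 c2@12 c3@19, authorship 11.11122.222..33333
After op 8 (insert('s')): buffer="xawuzpsxaluszpszexauzps" (len 23), cursors c1@7 c4@12 c2@15 c3@23, authorship 11.111122.24222..333333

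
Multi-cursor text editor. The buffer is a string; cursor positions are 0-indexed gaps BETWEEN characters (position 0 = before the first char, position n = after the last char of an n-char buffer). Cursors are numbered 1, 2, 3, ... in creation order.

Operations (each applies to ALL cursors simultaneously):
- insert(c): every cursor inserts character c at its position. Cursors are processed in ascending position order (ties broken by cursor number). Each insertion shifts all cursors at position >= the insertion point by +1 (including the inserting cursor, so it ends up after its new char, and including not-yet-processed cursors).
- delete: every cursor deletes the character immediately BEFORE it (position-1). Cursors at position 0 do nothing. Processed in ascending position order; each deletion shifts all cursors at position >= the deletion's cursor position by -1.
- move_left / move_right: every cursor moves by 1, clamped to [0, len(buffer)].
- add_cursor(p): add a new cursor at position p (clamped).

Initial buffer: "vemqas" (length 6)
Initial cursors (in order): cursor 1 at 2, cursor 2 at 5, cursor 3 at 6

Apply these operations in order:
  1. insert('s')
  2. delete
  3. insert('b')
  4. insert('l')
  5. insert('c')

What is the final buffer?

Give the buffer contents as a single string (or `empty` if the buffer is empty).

After op 1 (insert('s')): buffer="vesmqasss" (len 9), cursors c1@3 c2@7 c3@9, authorship ..1...2.3
After op 2 (delete): buffer="vemqas" (len 6), cursors c1@2 c2@5 c3@6, authorship ......
After op 3 (insert('b')): buffer="vebmqabsb" (len 9), cursors c1@3 c2@7 c3@9, authorship ..1...2.3
After op 4 (insert('l')): buffer="veblmqablsbl" (len 12), cursors c1@4 c2@9 c3@12, authorship ..11...22.33
After op 5 (insert('c')): buffer="veblcmqablcsblc" (len 15), cursors c1@5 c2@11 c3@15, authorship ..111...222.333

Answer: veblcmqablcsblc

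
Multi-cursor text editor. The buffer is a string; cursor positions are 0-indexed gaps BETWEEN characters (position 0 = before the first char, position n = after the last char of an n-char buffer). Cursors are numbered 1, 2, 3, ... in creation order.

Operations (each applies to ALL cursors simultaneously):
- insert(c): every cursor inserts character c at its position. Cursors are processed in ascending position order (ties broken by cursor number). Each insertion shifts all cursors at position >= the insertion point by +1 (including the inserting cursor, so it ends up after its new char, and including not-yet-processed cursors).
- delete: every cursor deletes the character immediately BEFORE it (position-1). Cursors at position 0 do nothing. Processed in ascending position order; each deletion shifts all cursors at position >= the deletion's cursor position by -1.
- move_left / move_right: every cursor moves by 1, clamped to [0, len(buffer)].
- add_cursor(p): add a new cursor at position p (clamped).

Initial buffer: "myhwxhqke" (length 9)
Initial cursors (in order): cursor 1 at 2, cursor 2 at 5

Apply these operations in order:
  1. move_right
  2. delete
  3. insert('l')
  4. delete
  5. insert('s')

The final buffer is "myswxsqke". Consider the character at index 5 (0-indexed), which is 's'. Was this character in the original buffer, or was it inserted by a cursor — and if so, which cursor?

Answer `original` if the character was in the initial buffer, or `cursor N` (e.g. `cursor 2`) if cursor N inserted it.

Answer: cursor 2

Derivation:
After op 1 (move_right): buffer="myhwxhqke" (len 9), cursors c1@3 c2@6, authorship .........
After op 2 (delete): buffer="mywxqke" (len 7), cursors c1@2 c2@4, authorship .......
After op 3 (insert('l')): buffer="mylwxlqke" (len 9), cursors c1@3 c2@6, authorship ..1..2...
After op 4 (delete): buffer="mywxqke" (len 7), cursors c1@2 c2@4, authorship .......
After op 5 (insert('s')): buffer="myswxsqke" (len 9), cursors c1@3 c2@6, authorship ..1..2...
Authorship (.=original, N=cursor N): . . 1 . . 2 . . .
Index 5: author = 2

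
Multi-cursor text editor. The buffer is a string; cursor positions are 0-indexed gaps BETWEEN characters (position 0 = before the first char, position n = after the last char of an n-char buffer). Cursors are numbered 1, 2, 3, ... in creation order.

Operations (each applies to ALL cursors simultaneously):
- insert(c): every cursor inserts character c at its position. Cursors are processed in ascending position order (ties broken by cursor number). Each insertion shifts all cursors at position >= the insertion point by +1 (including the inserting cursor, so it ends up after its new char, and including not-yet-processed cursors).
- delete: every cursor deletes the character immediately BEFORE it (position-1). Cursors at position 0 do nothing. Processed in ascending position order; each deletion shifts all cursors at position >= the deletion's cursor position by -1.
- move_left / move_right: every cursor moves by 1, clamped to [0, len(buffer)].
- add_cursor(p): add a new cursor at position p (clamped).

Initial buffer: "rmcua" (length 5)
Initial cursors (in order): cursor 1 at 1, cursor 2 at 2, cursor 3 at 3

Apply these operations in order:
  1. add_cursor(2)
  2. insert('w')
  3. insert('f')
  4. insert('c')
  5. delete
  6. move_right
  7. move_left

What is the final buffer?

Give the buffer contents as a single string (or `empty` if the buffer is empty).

Answer: rwfmwwffcwfua

Derivation:
After op 1 (add_cursor(2)): buffer="rmcua" (len 5), cursors c1@1 c2@2 c4@2 c3@3, authorship .....
After op 2 (insert('w')): buffer="rwmwwcwua" (len 9), cursors c1@2 c2@5 c4@5 c3@7, authorship .1.24.3..
After op 3 (insert('f')): buffer="rwfmwwffcwfua" (len 13), cursors c1@3 c2@8 c4@8 c3@11, authorship .11.2424.33..
After op 4 (insert('c')): buffer="rwfcmwwffcccwfcua" (len 17), cursors c1@4 c2@11 c4@11 c3@15, authorship .111.242424.333..
After op 5 (delete): buffer="rwfmwwffcwfua" (len 13), cursors c1@3 c2@8 c4@8 c3@11, authorship .11.2424.33..
After op 6 (move_right): buffer="rwfmwwffcwfua" (len 13), cursors c1@4 c2@9 c4@9 c3@12, authorship .11.2424.33..
After op 7 (move_left): buffer="rwfmwwffcwfua" (len 13), cursors c1@3 c2@8 c4@8 c3@11, authorship .11.2424.33..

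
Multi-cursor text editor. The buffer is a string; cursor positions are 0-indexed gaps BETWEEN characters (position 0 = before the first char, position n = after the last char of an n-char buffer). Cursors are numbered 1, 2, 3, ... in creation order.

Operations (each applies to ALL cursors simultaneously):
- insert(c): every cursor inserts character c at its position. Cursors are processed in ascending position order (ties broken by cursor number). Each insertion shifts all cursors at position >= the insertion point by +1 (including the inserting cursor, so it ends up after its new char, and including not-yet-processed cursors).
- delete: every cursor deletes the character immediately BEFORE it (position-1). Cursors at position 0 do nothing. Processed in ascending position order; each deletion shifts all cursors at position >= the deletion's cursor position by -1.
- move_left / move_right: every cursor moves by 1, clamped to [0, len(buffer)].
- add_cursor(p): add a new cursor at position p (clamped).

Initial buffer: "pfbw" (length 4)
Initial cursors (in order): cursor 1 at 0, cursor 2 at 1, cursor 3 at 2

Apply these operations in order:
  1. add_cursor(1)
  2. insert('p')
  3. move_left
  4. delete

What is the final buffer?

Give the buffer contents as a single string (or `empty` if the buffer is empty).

Answer: pppbw

Derivation:
After op 1 (add_cursor(1)): buffer="pfbw" (len 4), cursors c1@0 c2@1 c4@1 c3@2, authorship ....
After op 2 (insert('p')): buffer="ppppfpbw" (len 8), cursors c1@1 c2@4 c4@4 c3@6, authorship 1.24.3..
After op 3 (move_left): buffer="ppppfpbw" (len 8), cursors c1@0 c2@3 c4@3 c3@5, authorship 1.24.3..
After op 4 (delete): buffer="pppbw" (len 5), cursors c1@0 c2@1 c4@1 c3@2, authorship 143..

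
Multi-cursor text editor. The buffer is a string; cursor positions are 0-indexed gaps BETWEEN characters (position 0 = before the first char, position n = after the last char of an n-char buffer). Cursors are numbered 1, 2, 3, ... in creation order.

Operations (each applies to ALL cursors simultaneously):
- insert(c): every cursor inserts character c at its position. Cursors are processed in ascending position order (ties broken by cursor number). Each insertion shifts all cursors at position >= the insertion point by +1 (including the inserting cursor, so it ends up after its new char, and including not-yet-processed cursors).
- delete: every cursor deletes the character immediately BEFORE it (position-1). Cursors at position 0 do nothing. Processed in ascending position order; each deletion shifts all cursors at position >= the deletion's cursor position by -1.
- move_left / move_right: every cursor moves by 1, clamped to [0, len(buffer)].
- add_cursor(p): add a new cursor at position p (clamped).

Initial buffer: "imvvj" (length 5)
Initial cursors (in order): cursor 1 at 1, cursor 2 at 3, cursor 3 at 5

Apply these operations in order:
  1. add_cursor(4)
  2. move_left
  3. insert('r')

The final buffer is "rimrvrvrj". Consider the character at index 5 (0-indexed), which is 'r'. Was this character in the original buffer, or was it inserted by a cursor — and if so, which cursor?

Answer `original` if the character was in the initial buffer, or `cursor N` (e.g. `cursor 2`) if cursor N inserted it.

Answer: cursor 4

Derivation:
After op 1 (add_cursor(4)): buffer="imvvj" (len 5), cursors c1@1 c2@3 c4@4 c3@5, authorship .....
After op 2 (move_left): buffer="imvvj" (len 5), cursors c1@0 c2@2 c4@3 c3@4, authorship .....
After op 3 (insert('r')): buffer="rimrvrvrj" (len 9), cursors c1@1 c2@4 c4@6 c3@8, authorship 1..2.4.3.
Authorship (.=original, N=cursor N): 1 . . 2 . 4 . 3 .
Index 5: author = 4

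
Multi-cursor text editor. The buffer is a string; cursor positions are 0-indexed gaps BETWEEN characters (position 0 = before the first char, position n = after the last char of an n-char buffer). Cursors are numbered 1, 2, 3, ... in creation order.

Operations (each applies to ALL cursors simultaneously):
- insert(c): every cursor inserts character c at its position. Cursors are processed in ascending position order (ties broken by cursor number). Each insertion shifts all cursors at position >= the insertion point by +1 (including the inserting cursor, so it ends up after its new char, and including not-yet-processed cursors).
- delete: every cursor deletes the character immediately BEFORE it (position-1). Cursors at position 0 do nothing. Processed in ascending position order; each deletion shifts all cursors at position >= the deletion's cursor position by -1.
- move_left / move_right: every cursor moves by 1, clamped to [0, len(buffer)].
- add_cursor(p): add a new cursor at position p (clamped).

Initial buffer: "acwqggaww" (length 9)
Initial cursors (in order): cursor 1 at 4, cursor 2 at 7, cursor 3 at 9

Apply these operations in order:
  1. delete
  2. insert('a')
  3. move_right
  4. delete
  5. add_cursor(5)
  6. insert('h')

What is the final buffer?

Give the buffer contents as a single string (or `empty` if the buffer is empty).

After op 1 (delete): buffer="acwggw" (len 6), cursors c1@3 c2@5 c3@6, authorship ......
After op 2 (insert('a')): buffer="acwaggawa" (len 9), cursors c1@4 c2@7 c3@9, authorship ...1..2.3
After op 3 (move_right): buffer="acwaggawa" (len 9), cursors c1@5 c2@8 c3@9, authorship ...1..2.3
After op 4 (delete): buffer="acwaga" (len 6), cursors c1@4 c2@6 c3@6, authorship ...1.2
After op 5 (add_cursor(5)): buffer="acwaga" (len 6), cursors c1@4 c4@5 c2@6 c3@6, authorship ...1.2
After op 6 (insert('h')): buffer="acwahghahh" (len 10), cursors c1@5 c4@7 c2@10 c3@10, authorship ...11.4223

Answer: acwahghahh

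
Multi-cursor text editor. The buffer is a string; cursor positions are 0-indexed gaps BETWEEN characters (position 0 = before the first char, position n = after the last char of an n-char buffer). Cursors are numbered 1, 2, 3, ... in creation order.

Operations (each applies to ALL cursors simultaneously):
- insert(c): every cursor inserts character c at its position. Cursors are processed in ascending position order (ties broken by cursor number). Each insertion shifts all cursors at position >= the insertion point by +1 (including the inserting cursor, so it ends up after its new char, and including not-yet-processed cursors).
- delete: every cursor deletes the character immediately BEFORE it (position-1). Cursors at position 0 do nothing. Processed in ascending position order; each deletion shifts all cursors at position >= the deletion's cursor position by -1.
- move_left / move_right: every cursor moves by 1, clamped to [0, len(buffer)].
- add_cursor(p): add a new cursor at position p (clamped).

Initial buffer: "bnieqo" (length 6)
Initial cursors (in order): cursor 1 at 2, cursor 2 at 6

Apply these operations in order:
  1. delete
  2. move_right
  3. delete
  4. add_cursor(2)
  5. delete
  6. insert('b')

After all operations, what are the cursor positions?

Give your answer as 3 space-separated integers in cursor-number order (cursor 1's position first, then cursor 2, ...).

Answer: 3 3 3

Derivation:
After op 1 (delete): buffer="bieq" (len 4), cursors c1@1 c2@4, authorship ....
After op 2 (move_right): buffer="bieq" (len 4), cursors c1@2 c2@4, authorship ....
After op 3 (delete): buffer="be" (len 2), cursors c1@1 c2@2, authorship ..
After op 4 (add_cursor(2)): buffer="be" (len 2), cursors c1@1 c2@2 c3@2, authorship ..
After op 5 (delete): buffer="" (len 0), cursors c1@0 c2@0 c3@0, authorship 
After op 6 (insert('b')): buffer="bbb" (len 3), cursors c1@3 c2@3 c3@3, authorship 123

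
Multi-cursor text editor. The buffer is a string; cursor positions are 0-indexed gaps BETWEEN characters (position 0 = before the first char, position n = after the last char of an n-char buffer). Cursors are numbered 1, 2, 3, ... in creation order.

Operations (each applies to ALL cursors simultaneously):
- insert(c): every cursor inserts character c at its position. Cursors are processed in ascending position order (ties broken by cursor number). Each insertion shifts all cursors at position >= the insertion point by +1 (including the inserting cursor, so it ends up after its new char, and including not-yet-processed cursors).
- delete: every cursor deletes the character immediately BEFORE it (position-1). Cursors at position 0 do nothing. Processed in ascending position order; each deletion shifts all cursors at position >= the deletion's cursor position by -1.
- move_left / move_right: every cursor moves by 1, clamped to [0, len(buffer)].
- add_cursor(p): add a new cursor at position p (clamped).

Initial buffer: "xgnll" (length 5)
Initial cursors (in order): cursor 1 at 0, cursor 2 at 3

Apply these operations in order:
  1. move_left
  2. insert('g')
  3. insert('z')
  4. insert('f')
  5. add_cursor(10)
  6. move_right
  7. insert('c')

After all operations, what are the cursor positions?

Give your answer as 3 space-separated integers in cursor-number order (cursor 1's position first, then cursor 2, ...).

Answer: 5 11 14

Derivation:
After op 1 (move_left): buffer="xgnll" (len 5), cursors c1@0 c2@2, authorship .....
After op 2 (insert('g')): buffer="gxggnll" (len 7), cursors c1@1 c2@4, authorship 1..2...
After op 3 (insert('z')): buffer="gzxggznll" (len 9), cursors c1@2 c2@6, authorship 11..22...
After op 4 (insert('f')): buffer="gzfxggzfnll" (len 11), cursors c1@3 c2@8, authorship 111..222...
After op 5 (add_cursor(10)): buffer="gzfxggzfnll" (len 11), cursors c1@3 c2@8 c3@10, authorship 111..222...
After op 6 (move_right): buffer="gzfxggzfnll" (len 11), cursors c1@4 c2@9 c3@11, authorship 111..222...
After op 7 (insert('c')): buffer="gzfxcggzfncllc" (len 14), cursors c1@5 c2@11 c3@14, authorship 111.1.222.2..3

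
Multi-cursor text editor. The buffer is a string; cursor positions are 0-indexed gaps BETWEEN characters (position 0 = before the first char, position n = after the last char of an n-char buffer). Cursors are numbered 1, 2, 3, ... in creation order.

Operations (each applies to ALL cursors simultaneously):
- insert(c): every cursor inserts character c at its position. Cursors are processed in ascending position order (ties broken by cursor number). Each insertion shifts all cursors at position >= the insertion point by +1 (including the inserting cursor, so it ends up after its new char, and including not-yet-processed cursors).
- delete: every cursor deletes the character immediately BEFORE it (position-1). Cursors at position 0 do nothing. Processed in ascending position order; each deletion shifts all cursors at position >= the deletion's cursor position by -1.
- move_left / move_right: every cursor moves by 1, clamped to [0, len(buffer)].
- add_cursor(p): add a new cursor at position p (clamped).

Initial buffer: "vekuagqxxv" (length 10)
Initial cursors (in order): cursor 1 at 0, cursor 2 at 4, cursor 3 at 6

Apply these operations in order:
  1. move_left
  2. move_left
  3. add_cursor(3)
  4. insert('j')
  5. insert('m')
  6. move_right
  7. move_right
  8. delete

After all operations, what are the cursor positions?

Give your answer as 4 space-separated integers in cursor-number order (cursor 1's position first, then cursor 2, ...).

After op 1 (move_left): buffer="vekuagqxxv" (len 10), cursors c1@0 c2@3 c3@5, authorship ..........
After op 2 (move_left): buffer="vekuagqxxv" (len 10), cursors c1@0 c2@2 c3@4, authorship ..........
After op 3 (add_cursor(3)): buffer="vekuagqxxv" (len 10), cursors c1@0 c2@2 c4@3 c3@4, authorship ..........
After op 4 (insert('j')): buffer="jvejkjujagqxxv" (len 14), cursors c1@1 c2@4 c4@6 c3@8, authorship 1..2.4.3......
After op 5 (insert('m')): buffer="jmvejmkjmujmagqxxv" (len 18), cursors c1@2 c2@6 c4@9 c3@12, authorship 11..22.44.33......
After op 6 (move_right): buffer="jmvejmkjmujmagqxxv" (len 18), cursors c1@3 c2@7 c4@10 c3@13, authorship 11..22.44.33......
After op 7 (move_right): buffer="jmvejmkjmujmagqxxv" (len 18), cursors c1@4 c2@8 c4@11 c3@14, authorship 11..22.44.33......
After op 8 (delete): buffer="jmvjmkmumaqxxv" (len 14), cursors c1@3 c2@6 c4@8 c3@10, authorship 11.22.4.3.....

Answer: 3 6 10 8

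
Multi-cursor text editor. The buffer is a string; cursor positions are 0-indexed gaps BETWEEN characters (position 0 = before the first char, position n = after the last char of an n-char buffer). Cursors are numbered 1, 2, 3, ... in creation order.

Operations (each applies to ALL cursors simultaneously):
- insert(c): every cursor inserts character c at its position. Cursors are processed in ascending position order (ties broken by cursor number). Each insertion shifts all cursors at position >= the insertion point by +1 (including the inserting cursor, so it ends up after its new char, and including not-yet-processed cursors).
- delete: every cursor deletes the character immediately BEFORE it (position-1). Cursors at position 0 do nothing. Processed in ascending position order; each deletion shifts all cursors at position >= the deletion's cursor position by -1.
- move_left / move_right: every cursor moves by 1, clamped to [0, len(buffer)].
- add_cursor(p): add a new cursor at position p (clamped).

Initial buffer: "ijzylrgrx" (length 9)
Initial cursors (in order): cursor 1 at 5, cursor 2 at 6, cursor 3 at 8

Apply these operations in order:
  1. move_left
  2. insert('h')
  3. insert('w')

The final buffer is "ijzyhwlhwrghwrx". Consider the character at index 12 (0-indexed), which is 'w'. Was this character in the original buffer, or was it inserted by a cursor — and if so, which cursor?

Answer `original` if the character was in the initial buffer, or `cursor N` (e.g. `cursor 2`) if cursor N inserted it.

Answer: cursor 3

Derivation:
After op 1 (move_left): buffer="ijzylrgrx" (len 9), cursors c1@4 c2@5 c3@7, authorship .........
After op 2 (insert('h')): buffer="ijzyhlhrghrx" (len 12), cursors c1@5 c2@7 c3@10, authorship ....1.2..3..
After op 3 (insert('w')): buffer="ijzyhwlhwrghwrx" (len 15), cursors c1@6 c2@9 c3@13, authorship ....11.22..33..
Authorship (.=original, N=cursor N): . . . . 1 1 . 2 2 . . 3 3 . .
Index 12: author = 3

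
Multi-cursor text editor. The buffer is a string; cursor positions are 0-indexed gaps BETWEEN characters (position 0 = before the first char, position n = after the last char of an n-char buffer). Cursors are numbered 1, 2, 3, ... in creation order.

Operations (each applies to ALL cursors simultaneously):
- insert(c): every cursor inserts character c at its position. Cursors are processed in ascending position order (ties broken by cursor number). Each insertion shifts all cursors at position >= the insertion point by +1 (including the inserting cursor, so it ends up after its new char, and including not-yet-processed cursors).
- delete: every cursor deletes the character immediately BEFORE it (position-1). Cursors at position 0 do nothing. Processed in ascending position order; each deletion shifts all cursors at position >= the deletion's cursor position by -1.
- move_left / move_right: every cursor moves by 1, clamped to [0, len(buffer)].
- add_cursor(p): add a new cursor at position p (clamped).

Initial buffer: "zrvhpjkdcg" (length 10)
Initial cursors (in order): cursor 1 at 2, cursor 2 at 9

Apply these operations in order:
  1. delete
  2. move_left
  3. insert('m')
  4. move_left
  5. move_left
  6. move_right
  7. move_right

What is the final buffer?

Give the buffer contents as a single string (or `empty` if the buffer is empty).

After op 1 (delete): buffer="zvhpjkdg" (len 8), cursors c1@1 c2@7, authorship ........
After op 2 (move_left): buffer="zvhpjkdg" (len 8), cursors c1@0 c2@6, authorship ........
After op 3 (insert('m')): buffer="mzvhpjkmdg" (len 10), cursors c1@1 c2@8, authorship 1......2..
After op 4 (move_left): buffer="mzvhpjkmdg" (len 10), cursors c1@0 c2@7, authorship 1......2..
After op 5 (move_left): buffer="mzvhpjkmdg" (len 10), cursors c1@0 c2@6, authorship 1......2..
After op 6 (move_right): buffer="mzvhpjkmdg" (len 10), cursors c1@1 c2@7, authorship 1......2..
After op 7 (move_right): buffer="mzvhpjkmdg" (len 10), cursors c1@2 c2@8, authorship 1......2..

Answer: mzvhpjkmdg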